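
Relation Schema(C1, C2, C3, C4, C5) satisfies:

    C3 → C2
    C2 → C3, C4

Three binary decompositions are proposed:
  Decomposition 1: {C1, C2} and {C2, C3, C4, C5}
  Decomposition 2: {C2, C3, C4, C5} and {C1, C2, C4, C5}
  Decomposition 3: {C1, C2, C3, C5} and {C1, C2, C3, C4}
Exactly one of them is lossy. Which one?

Decomposition 1: common = {C2}, closure = {C2, C3, C4} → lossy.
Decomposition 2: common = {C2, C4, C5}, closure = {C2, C3, C4, C5} → lossless.
Decomposition 3: common = {C1, C2, C3}, closure = {C1, C2, C3, C4} → lossless.

Decomposition 1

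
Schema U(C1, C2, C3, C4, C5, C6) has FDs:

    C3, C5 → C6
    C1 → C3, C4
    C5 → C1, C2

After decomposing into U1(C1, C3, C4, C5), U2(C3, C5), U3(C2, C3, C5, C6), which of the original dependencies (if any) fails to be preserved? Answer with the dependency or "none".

none

C3, C5 → C6 lies within U3.
C1 → C3, C4 lies within U1.
C5 → C1, C2: restricted closure across fragments reaches C1, C2.
Every dependency is enforceable on the fragments, so the decomposition is dependency-preserving.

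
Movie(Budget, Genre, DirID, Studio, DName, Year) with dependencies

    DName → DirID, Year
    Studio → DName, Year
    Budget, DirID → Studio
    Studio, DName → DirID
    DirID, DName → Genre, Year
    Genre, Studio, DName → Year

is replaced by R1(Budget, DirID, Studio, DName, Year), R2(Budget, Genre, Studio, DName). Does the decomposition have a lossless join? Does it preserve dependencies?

lossless and dependency-preserving

Lossless test: (Budget, Studio, DName)⁺ = {Budget, Genre, DirID, Studio, DName, Year}, which contains all of one fragment — lossless.
Dependency preservation: DirID, DName → Genre, Year; Genre, Studio, DName → Year are not contained in any single fragment, but the restricted closure of each left-hand side across the fragments still reaches the right-hand side; the remaining FDs each lie inside some fragment. All dependencies are preserved.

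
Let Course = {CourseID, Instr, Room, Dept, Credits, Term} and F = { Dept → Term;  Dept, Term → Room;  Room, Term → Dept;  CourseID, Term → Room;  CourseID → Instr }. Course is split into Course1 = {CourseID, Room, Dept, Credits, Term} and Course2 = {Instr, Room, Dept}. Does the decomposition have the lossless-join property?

No

Common attributes: Course1 ∩ Course2 = {Room, Dept}.
Closure of {Room, Dept}: Dept → Term applies, adding Term. So (Room, Dept)⁺ = {Room, Dept, Term}.
The closure contains neither all of Course1 = {CourseID, Room, Dept, Credits, Term} nor all of Course2 = {Instr, Room, Dept}, so the common attributes are not a superkey of either fragment. The join is lossy.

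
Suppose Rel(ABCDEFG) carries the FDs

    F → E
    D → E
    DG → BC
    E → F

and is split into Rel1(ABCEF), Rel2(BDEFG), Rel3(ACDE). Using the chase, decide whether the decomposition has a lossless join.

No

Chase test. Columns are ABCDEFG; row i has aⱼ where attribute j ∈ Reli, else bᵢⱼ.
Initial tableau (one row per fragment):
  row 1: a1 a2 a3 b14 a5 a6 b17
  row 2: b21 a2 b23 a4 a5 a6 a7
  row 3: a1 b32 a3 a4 a5 b36 b37
Rows 1 and 3 agree on E; apply E→F and equate their F entries.
No row becomes fully distinguished — the join is lossy.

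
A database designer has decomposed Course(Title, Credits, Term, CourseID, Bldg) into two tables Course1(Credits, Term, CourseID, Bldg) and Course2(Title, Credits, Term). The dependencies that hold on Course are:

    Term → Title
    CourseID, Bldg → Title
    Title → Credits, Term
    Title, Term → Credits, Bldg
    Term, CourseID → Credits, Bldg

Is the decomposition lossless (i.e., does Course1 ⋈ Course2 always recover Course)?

Common attributes: Course1 ∩ Course2 = {Credits, Term}.
Closure of {Credits, Term}: Term → Title applies, adding Title; Title, Term → Credits, Bldg applies, adding Bldg. So (Credits, Term)⁺ = {Title, Credits, Term, Bldg}.
This closure contains every attribute of Course2, so Course1 ∩ Course2 → Course2. The join is lossless.

Yes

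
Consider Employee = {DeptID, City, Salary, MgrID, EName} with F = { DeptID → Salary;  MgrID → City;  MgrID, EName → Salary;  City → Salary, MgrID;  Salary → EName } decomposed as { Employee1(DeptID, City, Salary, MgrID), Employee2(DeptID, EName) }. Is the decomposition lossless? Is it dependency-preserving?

lossless but not dependency-preserving

Lossless test: (DeptID)⁺ = {DeptID, Salary, EName}, which contains all of one fragment — lossless.
Dependency preservation: the restricted closure of {Salary} across the fragments never reaches {EName}, so Salary → EName cannot be enforced without a join — not preserved.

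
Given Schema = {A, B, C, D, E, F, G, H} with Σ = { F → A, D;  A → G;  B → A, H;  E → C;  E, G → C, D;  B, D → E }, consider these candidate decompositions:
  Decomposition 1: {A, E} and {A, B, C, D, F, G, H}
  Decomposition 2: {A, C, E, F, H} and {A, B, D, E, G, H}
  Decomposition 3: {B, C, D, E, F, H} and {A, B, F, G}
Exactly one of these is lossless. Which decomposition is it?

Decomposition 3

Decomposition 1: common = {A}, closure = {A, G} → lossy.
Decomposition 2: common = {A, E, H}, closure = {A, C, D, E, G, H} → lossy.
Decomposition 3: common = {B, F}, closure = {A, B, C, D, E, F, G, H} → lossless.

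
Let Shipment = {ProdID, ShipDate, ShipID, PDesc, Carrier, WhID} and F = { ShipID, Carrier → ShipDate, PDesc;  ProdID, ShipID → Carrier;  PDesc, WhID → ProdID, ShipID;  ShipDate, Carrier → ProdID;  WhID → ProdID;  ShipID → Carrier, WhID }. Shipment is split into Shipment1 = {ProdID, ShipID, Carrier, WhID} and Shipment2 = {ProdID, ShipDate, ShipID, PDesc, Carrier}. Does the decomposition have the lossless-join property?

Yes

Common attributes: Shipment1 ∩ Shipment2 = {ProdID, ShipID, Carrier}.
Closure of {ProdID, ShipID, Carrier}: ShipID, Carrier → ShipDate, PDesc applies, adding ShipDate, PDesc; ShipID → Carrier, WhID applies, adding WhID. So (ProdID, ShipID, Carrier)⁺ = {ProdID, ShipDate, ShipID, PDesc, Carrier, WhID}.
This closure contains every attribute of Shipment1, so Shipment1 ∩ Shipment2 → Shipment1. The join is lossless.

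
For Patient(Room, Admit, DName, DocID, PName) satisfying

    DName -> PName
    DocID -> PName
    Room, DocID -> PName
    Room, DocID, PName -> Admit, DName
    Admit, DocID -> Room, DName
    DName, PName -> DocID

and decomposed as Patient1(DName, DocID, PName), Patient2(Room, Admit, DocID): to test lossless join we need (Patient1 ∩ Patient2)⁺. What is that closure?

Patient1 ∩ Patient2 = {DocID}.
DocID → PName applies, adding PName
Closure: {DocID, PName}.

DocID, PName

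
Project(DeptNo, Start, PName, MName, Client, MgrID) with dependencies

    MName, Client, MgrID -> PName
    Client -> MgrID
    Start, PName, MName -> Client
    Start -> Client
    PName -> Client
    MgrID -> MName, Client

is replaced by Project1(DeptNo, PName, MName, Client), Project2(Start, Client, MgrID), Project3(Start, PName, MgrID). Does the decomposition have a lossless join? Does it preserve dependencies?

Lossless test (chase): Rows 1 and 2 agree on Client; apply Client→MgrID and equate their MgrID entries. Rows 2 and 3 agree on Start; apply Start→Client and equate their Client entries. Rows 1 and 2 agree on MgrID; apply MgrID→MName, Client and equate their MName, Client entries. Rows 1 and 3 agree on MgrID; apply MgrID→MName, Client and equate their MName, Client entries. Rows 1 and 2 agree on MName, Client, MgrID; apply MName, Client, MgrID→PName and equate their PName entries. No row becomes fully distinguished — the join is lossy.
Dependency preservation: MName, Client, MgrID → PName; Start, PName, MName → Client; MgrID → MName, Client are not contained in any single fragment, but the restricted closure of each left-hand side across the fragments still reaches the right-hand side; the remaining FDs each lie inside some fragment. All dependencies are preserved.

lossy but dependency-preserving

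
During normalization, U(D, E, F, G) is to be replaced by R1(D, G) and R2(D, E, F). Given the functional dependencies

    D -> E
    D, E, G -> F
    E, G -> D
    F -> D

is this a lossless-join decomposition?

No

Common attributes: R1 ∩ R2 = {D}.
Closure of {D}: D → E applies, adding E. So (D)⁺ = {D, E}.
The closure contains neither all of R1 = {D, G} nor all of R2 = {D, E, F}, so the common attributes are not a superkey of either fragment. The join is lossy.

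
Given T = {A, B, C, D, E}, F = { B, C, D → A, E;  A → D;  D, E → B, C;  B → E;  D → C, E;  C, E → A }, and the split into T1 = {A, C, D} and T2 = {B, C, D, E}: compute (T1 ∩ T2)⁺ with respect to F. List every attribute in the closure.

A, B, C, D, E

T1 ∩ T2 = {C, D}.
D → C, E applies, adding E
C, E → A applies, adding A
D, E → B, C applies, adding B
Closure: {A, B, C, D, E}.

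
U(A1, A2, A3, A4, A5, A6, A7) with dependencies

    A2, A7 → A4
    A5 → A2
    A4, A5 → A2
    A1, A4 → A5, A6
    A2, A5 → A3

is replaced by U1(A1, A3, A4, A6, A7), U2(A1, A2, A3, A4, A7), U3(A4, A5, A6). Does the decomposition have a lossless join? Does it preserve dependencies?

lossy and not dependency-preserving

Lossless test (chase): Rows 1 and 2 agree on A1, A4; apply A1, A4→A5, A6 and equate their A5, A6 entries. Rows 1 and 2 agree on A5; apply A5→A2 and equate their A2 entries. No row becomes fully distinguished — the join is lossy.
Dependency preservation: the restricted closure of {A5} across the fragments never reaches {A2}, so A5 → A2 cannot be enforced without a join — not preserved.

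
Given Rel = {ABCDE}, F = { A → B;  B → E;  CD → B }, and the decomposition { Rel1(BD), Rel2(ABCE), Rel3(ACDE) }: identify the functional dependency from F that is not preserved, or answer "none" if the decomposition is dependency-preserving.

CD → B

Check CD → B: no single fragment contains all of {BCD}, and the restricted closure of {CD} across the fragments never reaches {B}.
A → B is preserved.
B → E is preserved.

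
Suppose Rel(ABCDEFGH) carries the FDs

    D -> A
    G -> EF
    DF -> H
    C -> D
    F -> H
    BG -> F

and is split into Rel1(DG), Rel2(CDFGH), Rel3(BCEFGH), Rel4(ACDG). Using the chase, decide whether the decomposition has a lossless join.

Yes

Chase test. Columns are ABCDEFGH; row i has aⱼ where attribute j ∈ Reli, else bᵢⱼ.
Initial tableau (one row per fragment):
  row 1: b11 b12 b13 a4 b15 b16 a7 b18
  row 2: b21 b22 a3 a4 b25 a6 a7 a8
  row 3: b31 a2 a3 b34 a5 a6 a7 a8
  row 4: a1 b42 a3 a4 b45 b46 a7 b48
Rows 1 and 2 agree on D; apply D→A and equate their A entries.
Rows 1 and 4 agree on D; apply D→A and equate their A entries.
Rows 1 and 2 agree on G; apply G→EF and equate their EF entries.
Rows 1 and 3 agree on G; apply G→EF and equate their EF entries.
Rows 1 and 4 agree on G; apply G→EF and equate their EF entries.
Rows 1 and 2 agree on DF; apply DF→H and equate their H entries.
Rows 1 and 4 agree on DF; apply DF→H and equate their H entries.
Rows 2 and 3 agree on C; apply C→D and equate their D entries.
Rows 1 and 3 agree on D; apply D→A and equate their A entries.
Row 3 is now all distinguished symbols — the join is lossless.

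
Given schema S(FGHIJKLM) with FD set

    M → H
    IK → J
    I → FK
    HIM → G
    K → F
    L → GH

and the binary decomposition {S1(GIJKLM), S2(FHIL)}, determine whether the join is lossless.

Yes

Common attributes: S1 ∩ S2 = {IL}.
Closure of {IL}: I → FK applies, adding FK; L → GH applies, adding GH; IK → J applies, adding J. So (IL)⁺ = {FGHIJKL}.
This closure contains every attribute of S2, so S1 ∩ S2 → S2. The join is lossless.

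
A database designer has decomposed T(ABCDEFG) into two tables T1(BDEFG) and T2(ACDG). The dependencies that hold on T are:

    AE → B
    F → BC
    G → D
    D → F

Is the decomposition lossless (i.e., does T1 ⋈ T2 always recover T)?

No

Common attributes: T1 ∩ T2 = {DG}.
Closure of {DG}: D → F applies, adding F; F → BC applies, adding BC. So (DG)⁺ = {BCDFG}.
The closure contains neither all of T1 = {BDEFG} nor all of T2 = {ACDG}, so the common attributes are not a superkey of either fragment. The join is lossy.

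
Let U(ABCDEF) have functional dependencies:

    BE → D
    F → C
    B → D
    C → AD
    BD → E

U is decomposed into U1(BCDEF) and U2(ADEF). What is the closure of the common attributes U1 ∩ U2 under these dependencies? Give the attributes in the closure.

ACDEF

U1 ∩ U2 = {DEF}.
F → C applies, adding C
C → AD applies, adding A
Closure: {ACDEF}.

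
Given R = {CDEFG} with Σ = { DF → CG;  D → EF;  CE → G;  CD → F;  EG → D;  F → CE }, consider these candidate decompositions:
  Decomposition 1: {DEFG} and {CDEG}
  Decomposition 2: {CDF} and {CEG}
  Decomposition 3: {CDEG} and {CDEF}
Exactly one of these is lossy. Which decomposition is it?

Decomposition 1: common = {DEG}, closure = {CDEFG} → lossless.
Decomposition 2: common = {C}, closure = {C} → lossy.
Decomposition 3: common = {CDE}, closure = {CDEFG} → lossless.

Decomposition 2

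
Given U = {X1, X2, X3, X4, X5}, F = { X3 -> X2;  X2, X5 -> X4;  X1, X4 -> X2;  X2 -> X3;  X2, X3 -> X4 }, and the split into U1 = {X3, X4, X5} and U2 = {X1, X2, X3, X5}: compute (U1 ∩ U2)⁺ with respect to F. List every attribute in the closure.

U1 ∩ U2 = {X3, X5}.
X3 → X2 applies, adding X2
X2, X5 → X4 applies, adding X4
Closure: {X2, X3, X4, X5}.

X2, X3, X4, X5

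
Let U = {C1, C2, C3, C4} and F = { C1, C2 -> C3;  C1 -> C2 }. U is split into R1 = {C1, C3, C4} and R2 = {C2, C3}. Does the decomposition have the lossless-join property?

Common attributes: R1 ∩ R2 = {C3}.
No dependency enlarges {C3}, so (C3)⁺ = {C3}.
The closure contains neither all of R1 = {C1, C3, C4} nor all of R2 = {C2, C3}, so the common attributes are not a superkey of either fragment. The join is lossy.

No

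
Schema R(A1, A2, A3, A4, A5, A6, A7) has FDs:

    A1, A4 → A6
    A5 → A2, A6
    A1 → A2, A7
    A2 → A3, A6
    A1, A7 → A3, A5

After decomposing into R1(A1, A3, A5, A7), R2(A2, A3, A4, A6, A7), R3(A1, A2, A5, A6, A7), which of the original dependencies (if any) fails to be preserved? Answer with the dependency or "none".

none

A1, A4 → A6: restricted closure across fragments reaches A6.
A5 → A2, A6 lies within R3.
A1 → A2, A7 lies within R3.
A2 → A3, A6 lies within R2.
A1, A7 → A3, A5 lies within R1.
Every dependency is enforceable on the fragments, so the decomposition is dependency-preserving.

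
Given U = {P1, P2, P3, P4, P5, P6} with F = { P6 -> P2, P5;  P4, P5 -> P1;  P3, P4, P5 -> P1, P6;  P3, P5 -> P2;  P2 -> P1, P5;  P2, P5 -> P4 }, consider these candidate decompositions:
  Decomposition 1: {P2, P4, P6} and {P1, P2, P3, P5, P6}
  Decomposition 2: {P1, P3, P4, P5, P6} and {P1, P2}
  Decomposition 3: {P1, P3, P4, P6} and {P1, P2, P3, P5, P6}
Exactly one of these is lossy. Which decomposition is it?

Decomposition 2

Decomposition 1: common = {P2, P6}, closure = {P1, P2, P4, P5, P6} → lossless.
Decomposition 2: common = {P1}, closure = {P1} → lossy.
Decomposition 3: common = {P1, P3, P6}, closure = {P1, P2, P3, P4, P5, P6} → lossless.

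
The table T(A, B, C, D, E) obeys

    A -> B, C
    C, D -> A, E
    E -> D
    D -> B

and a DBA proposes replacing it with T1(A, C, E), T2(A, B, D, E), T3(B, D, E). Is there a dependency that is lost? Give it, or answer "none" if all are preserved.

C, D -> A, E

Check C, D → A, E: no single fragment contains all of {A, C, D, E}, and the restricted closure of {C, D} across the fragments never reaches {A, E}.
A → B, C is preserved.
E → D is preserved.
D → B is preserved.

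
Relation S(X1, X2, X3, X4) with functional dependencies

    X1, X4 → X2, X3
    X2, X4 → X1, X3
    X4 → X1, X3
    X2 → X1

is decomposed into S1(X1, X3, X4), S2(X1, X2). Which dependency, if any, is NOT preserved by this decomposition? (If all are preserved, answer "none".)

X1, X4 → X2, X3

Check X1, X4 → X2, X3: no single fragment contains all of {X1, X2, X3, X4}, and the restricted closure of {X1, X4} across the fragments never reaches {X2, X3}.
X2, X4 → X1, X3 is preserved.
X4 → X1, X3 is preserved.
X2 → X1 is preserved.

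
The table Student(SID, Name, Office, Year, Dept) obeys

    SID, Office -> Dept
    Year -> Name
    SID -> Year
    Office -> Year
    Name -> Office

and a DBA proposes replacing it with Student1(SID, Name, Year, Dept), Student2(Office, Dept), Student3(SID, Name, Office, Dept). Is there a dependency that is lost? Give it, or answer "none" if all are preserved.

none

SID, Office → Dept lies within Student3.
Year → Name lies within Student1.
SID → Year lies within Student1.
Office → Year: restricted closure across fragments reaches Year.
Name → Office lies within Student3.
Every dependency is enforceable on the fragments, so the decomposition is dependency-preserving.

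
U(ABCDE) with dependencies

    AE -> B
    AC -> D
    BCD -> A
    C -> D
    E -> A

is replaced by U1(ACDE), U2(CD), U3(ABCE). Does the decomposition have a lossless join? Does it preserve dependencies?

lossless and dependency-preserving

Lossless test (chase): Rows 1 and 3 agree on AE; apply AE→B and equate their B entries. Rows 1 and 3 agree on AC; apply AC→D and equate their D entries. Row 1 is now all distinguished symbols — the join is lossless.
Dependency preservation: BCD → A is not contained in any single fragment, but the restricted closure of its left-hand side across the fragments still reaches the right-hand side; the remaining FDs each lie inside some fragment. All dependencies are preserved.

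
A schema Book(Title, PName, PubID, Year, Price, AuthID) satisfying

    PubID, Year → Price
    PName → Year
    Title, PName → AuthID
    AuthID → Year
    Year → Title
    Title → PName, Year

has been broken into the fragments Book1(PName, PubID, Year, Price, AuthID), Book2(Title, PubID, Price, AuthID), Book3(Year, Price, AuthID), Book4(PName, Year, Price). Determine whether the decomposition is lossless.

Yes

Chase test. Columns are Title, PName, PubID, Year, Price, AuthID; row i has aⱼ where attribute j ∈ Booki, else bᵢⱼ.
Initial tableau (one row per fragment):
  row 1: b11 a2 a3 a4 a5 a6
  row 2: a1 b22 a3 b24 a5 a6
  row 3: b31 b32 b33 a4 a5 a6
  row 4: b41 a2 b43 a4 a5 b46
Rows 1 and 2 agree on AuthID; apply AuthID→Year and equate their Year entries.
Rows 1 and 2 agree on Year; apply Year→Title and equate their Title entries.
Rows 1 and 3 agree on Year; apply Year→Title and equate their Title entries.
Rows 1 and 4 agree on Year; apply Year→Title and equate their Title entries.
Rows 1 and 2 agree on Title; apply Title→PName, Year and equate their PName, Year entries.
Rows 1 and 3 agree on Title; apply Title→PName, Year and equate their PName, Year entries.
Rows 1 and 4 agree on Title, PName; apply Title, PName→AuthID and equate their AuthID entries.
Row 1 is now all distinguished symbols — the join is lossless.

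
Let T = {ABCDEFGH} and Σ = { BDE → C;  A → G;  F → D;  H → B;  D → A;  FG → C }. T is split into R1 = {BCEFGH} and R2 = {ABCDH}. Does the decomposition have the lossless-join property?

No

Common attributes: R1 ∩ R2 = {BCH}.
No dependency enlarges {BCH}, so (BCH)⁺ = {BCH}.
The closure contains neither all of R1 = {BCEFGH} nor all of R2 = {ABCDH}, so the common attributes are not a superkey of either fragment. The join is lossy.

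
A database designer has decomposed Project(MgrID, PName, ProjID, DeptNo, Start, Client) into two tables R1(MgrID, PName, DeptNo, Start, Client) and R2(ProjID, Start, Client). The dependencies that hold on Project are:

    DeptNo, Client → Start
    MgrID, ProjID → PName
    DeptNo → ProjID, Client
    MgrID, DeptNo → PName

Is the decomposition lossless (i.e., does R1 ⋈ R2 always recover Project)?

Common attributes: R1 ∩ R2 = {Start, Client}.
No dependency enlarges {Start, Client}, so (Start, Client)⁺ = {Start, Client}.
The closure contains neither all of R1 = {MgrID, PName, DeptNo, Start, Client} nor all of R2 = {ProjID, Start, Client}, so the common attributes are not a superkey of either fragment. The join is lossy.

No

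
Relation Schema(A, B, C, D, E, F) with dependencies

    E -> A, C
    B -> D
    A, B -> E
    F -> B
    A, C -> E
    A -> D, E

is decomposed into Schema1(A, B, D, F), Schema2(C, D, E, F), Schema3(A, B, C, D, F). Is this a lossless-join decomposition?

Chase test. Columns are A, B, C, D, E, F; row i has aⱼ where attribute j ∈ Schemai, else bᵢⱼ.
Initial tableau (one row per fragment):
  row 1: a1 a2 b13 a4 b15 a6
  row 2: b21 b22 a3 a4 a5 a6
  row 3: a1 a2 a3 a4 b35 a6
Rows 1 and 3 agree on A, B; apply A, B→E and equate their E entries.
Rows 1 and 2 agree on F; apply F→B and equate their B entries.
Rows 1 and 3 agree on E; apply E→A, C and equate their A, C entries.
No row becomes fully distinguished — the join is lossy.

No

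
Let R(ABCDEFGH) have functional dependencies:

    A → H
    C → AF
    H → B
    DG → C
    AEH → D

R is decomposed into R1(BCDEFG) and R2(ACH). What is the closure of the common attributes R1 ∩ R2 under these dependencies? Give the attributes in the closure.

R1 ∩ R2 = {C}.
C → AF applies, adding AF
A → H applies, adding H
H → B applies, adding B
Closure: {ABCFH}.

ABCFH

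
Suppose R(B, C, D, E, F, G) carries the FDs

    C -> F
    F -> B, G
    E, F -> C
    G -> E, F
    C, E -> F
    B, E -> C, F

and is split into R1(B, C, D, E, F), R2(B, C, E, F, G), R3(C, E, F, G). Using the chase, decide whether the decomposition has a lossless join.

Yes

Chase test. Columns are B, C, D, E, F, G; row i has aⱼ where attribute j ∈ Ri, else bᵢⱼ.
Initial tableau (one row per fragment):
  row 1: a1 a2 a3 a4 a5 b16
  row 2: a1 a2 b23 a4 a5 a6
  row 3: b31 a2 b33 a4 a5 a6
Rows 1 and 2 agree on F; apply F→B, G and equate their B, G entries.
Rows 1 and 3 agree on F; apply F→B, G and equate their B, G entries.
Row 1 is now all distinguished symbols — the join is lossless.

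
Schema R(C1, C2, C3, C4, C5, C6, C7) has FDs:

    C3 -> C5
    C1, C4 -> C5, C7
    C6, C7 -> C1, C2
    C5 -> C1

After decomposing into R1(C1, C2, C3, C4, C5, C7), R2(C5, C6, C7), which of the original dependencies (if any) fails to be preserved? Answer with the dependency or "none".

C6, C7 -> C1, C2

Check C6, C7 → C1, C2: no single fragment contains all of {C1, C2, C6, C7}, and the restricted closure of {C6, C7} across the fragments never reaches {C1, C2}.
C3 → C5 is preserved.
C1, C4 → C5, C7 is preserved.
C5 → C1 is preserved.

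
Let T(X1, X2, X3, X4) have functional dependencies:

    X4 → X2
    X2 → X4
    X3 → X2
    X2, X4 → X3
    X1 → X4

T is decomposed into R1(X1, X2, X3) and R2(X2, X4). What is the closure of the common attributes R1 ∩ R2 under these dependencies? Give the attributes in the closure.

X2, X3, X4

R1 ∩ R2 = {X2}.
X2 → X4 applies, adding X4
X2, X4 → X3 applies, adding X3
Closure: {X2, X3, X4}.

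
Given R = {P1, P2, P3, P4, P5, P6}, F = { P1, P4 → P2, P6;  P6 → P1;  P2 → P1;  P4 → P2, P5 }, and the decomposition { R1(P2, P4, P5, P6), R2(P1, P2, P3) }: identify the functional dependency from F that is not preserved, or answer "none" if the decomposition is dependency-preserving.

P6 → P1

Check P6 → P1: no single fragment contains all of {P1, P6}, and the restricted closure of {P6} across the fragments never reaches {P1}.
P1, P4 → P2, P6 is preserved.
P2 → P1 is preserved.
P4 → P2, P5 is preserved.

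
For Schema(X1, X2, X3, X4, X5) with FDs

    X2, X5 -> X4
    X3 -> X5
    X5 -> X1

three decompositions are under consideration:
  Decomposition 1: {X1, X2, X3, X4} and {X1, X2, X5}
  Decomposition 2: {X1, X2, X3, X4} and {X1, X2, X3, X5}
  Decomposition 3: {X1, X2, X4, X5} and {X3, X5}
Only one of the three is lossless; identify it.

Decomposition 1: common = {X1, X2}, closure = {X1, X2} → lossy.
Decomposition 2: common = {X1, X2, X3}, closure = {X1, X2, X3, X4, X5} → lossless.
Decomposition 3: common = {X5}, closure = {X1, X5} → lossy.

Decomposition 2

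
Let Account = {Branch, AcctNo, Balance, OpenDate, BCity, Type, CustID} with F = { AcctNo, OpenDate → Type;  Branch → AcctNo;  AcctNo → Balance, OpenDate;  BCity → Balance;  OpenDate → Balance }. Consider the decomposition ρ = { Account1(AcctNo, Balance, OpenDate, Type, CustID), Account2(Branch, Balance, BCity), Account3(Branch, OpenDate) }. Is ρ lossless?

Chase test. Columns are Branch, AcctNo, Balance, OpenDate, BCity, Type, CustID; row i has aⱼ where attribute j ∈ Accounti, else bᵢⱼ.
Initial tableau (one row per fragment):
  row 1: b11 a2 a3 a4 b15 a6 a7
  row 2: a1 b22 a3 b24 a5 b26 b27
  row 3: a1 b32 b33 a4 b35 b36 b37
Rows 2 and 3 agree on Branch; apply Branch→AcctNo and equate their AcctNo entries.
Rows 2 and 3 agree on AcctNo; apply AcctNo→Balance, OpenDate and equate their Balance, OpenDate entries.
Rows 2 and 3 agree on AcctNo, OpenDate; apply AcctNo, OpenDate→Type and equate their Type entries.
No row becomes fully distinguished — the join is lossy.

No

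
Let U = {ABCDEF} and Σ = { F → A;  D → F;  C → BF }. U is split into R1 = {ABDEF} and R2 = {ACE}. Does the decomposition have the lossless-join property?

No

Common attributes: R1 ∩ R2 = {AE}.
No dependency enlarges {AE}, so (AE)⁺ = {AE}.
The closure contains neither all of R1 = {ABDEF} nor all of R2 = {ACE}, so the common attributes are not a superkey of either fragment. The join is lossy.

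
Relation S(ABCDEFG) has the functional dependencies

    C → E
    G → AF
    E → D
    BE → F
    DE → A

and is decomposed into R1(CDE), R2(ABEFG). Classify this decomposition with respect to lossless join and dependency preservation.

lossy but dependency-preserving

Lossless test: (E)⁺ = {ADE}, which is a superkey of neither fragment — lossy.
Dependency preservation: DE → A is not contained in any single fragment, but the restricted closure of its left-hand side across the fragments still reaches the right-hand side; the remaining FDs each lie inside some fragment. All dependencies are preserved.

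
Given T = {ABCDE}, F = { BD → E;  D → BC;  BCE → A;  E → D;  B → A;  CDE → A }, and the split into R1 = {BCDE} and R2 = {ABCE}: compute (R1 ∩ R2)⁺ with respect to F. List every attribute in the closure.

ABCDE

R1 ∩ R2 = {BCE}.
BCE → A applies, adding A
E → D applies, adding D
Closure: {ABCDE}.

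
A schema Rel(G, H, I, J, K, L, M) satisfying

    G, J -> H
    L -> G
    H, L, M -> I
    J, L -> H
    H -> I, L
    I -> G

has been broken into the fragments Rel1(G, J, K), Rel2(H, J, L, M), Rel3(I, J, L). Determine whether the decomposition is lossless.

Chase test. Columns are G, H, I, J, K, L, M; row i has aⱼ where attribute j ∈ Reli, else bᵢⱼ.
Initial tableau (one row per fragment):
  row 1: a1 b12 b13 a4 a5 b16 b17
  row 2: b21 a2 b23 a4 b25 a6 a7
  row 3: b31 b32 a3 a4 b35 a6 b37
Rows 2 and 3 agree on L; apply L→G and equate their G entries.
Rows 2 and 3 agree on J, L; apply J, L→H and equate their H entries.
Rows 2 and 3 agree on H; apply H→I, L and equate their I, L entries.
No row becomes fully distinguished — the join is lossy.

No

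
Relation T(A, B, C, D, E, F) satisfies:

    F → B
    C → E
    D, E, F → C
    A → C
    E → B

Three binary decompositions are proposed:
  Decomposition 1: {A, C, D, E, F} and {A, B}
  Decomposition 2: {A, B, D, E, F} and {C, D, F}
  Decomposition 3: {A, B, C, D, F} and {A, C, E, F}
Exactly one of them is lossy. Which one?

Decomposition 2

Decomposition 1: common = {A}, closure = {A, B, C, E} → lossless.
Decomposition 2: common = {D, F}, closure = {B, D, F} → lossy.
Decomposition 3: common = {A, C, F}, closure = {A, B, C, E, F} → lossless.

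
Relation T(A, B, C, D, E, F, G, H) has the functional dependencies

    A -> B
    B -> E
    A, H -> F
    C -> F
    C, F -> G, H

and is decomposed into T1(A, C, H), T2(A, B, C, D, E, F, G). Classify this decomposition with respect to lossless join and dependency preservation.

lossless but not dependency-preserving

Lossless test: (A, C)⁺ = {A, B, C, E, F, G, H}, which contains all of one fragment — lossless.
Dependency preservation: the restricted closure of {A, H} across the fragments never reaches {F}, so A, H → F cannot be enforced without a join — not preserved.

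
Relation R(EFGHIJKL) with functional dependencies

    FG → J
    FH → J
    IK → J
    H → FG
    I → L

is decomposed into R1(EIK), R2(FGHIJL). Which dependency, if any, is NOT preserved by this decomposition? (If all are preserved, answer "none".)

Check IK → J: no single fragment contains all of {IJK}, and the restricted closure of {IK} across the fragments never reaches {J}.
FG → J is preserved.
FH → J is preserved.
H → FG is preserved.
I → L is preserved.

IK → J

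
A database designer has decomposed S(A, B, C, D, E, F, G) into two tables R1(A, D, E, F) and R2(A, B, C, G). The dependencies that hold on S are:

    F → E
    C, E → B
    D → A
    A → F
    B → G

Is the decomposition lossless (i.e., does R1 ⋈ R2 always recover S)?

Common attributes: R1 ∩ R2 = {A}.
Closure of {A}: A → F applies, adding F; F → E applies, adding E. So (A)⁺ = {A, E, F}.
The closure contains neither all of R1 = {A, D, E, F} nor all of R2 = {A, B, C, G}, so the common attributes are not a superkey of either fragment. The join is lossy.

No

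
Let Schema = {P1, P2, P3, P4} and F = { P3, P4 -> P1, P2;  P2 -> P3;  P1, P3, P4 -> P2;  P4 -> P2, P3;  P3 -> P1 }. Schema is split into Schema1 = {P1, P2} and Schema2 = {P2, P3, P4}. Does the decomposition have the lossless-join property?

Common attributes: Schema1 ∩ Schema2 = {P2}.
Closure of {P2}: P2 → P3 applies, adding P3; P3 → P1 applies, adding P1. So (P2)⁺ = {P1, P2, P3}.
This closure contains every attribute of Schema1, so Schema1 ∩ Schema2 → Schema1. The join is lossless.

Yes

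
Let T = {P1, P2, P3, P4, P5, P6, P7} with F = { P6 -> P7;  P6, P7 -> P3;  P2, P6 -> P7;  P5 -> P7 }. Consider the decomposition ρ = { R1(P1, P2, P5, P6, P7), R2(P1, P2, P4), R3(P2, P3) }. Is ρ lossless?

Chase test. Columns are P1, P2, P3, P4, P5, P6, P7; row i has aⱼ where attribute j ∈ Ri, else bᵢⱼ.
Initial tableau (one row per fragment):
  row 1: a1 a2 b13 b14 a5 a6 a7
  row 2: a1 a2 b23 a4 b25 b26 b27
  row 3: b31 a2 a3 b34 b35 b36 b37
No row becomes fully distinguished — the join is lossy.

No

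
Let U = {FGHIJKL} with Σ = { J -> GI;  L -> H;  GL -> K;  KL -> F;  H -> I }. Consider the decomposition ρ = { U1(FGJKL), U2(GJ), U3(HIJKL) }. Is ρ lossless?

Chase test. Columns are FGHIJKL; row i has aⱼ where attribute j ∈ Ui, else bᵢⱼ.
Initial tableau (one row per fragment):
  row 1: a1 a2 b13 b14 a5 a6 a7
  row 2: b21 a2 b23 b24 a5 b26 b27
  row 3: b31 b32 a3 a4 a5 a6 a7
Rows 1 and 2 agree on J; apply J→GI and equate their GI entries.
Rows 1 and 3 agree on J; apply J→GI and equate their GI entries.
Rows 1 and 3 agree on L; apply L→H and equate their H entries.
Rows 1 and 3 agree on KL; apply KL→F and equate their F entries.
Row 1 is now all distinguished symbols — the join is lossless.

Yes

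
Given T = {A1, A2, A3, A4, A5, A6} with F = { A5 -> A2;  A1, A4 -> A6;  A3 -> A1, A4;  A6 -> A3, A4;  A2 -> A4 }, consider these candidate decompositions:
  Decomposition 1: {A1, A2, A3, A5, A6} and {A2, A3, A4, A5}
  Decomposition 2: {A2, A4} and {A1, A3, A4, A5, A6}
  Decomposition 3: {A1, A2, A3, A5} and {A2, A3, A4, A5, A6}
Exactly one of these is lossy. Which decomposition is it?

Decomposition 1: common = {A2, A3, A5}, closure = {A1, A2, A3, A4, A5, A6} → lossless.
Decomposition 2: common = {A4}, closure = {A4} → lossy.
Decomposition 3: common = {A2, A3, A5}, closure = {A1, A2, A3, A4, A5, A6} → lossless.

Decomposition 2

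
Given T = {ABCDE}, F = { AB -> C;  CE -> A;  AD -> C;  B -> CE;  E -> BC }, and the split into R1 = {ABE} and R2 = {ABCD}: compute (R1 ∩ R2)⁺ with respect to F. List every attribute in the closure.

ABCE

R1 ∩ R2 = {AB}.
AB → C applies, adding C
B → CE applies, adding E
Closure: {ABCE}.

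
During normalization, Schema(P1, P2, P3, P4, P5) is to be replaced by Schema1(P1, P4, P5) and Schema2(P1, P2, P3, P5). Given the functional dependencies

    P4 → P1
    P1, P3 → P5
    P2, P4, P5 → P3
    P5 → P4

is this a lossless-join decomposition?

Yes

Common attributes: Schema1 ∩ Schema2 = {P1, P5}.
Closure of {P1, P5}: P5 → P4 applies, adding P4. So (P1, P5)⁺ = {P1, P4, P5}.
This closure contains every attribute of Schema1, so Schema1 ∩ Schema2 → Schema1. The join is lossless.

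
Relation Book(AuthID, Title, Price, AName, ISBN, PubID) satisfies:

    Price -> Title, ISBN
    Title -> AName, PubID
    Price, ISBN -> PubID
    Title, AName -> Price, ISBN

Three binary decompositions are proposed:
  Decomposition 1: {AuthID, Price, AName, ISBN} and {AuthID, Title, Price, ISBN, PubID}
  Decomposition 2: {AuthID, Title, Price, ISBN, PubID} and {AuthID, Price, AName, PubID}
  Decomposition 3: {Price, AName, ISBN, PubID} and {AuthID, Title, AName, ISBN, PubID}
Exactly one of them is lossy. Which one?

Decomposition 3

Decomposition 1: common = {AuthID, Price, ISBN}, closure = {AuthID, Title, Price, AName, ISBN, PubID} → lossless.
Decomposition 2: common = {AuthID, Price, PubID}, closure = {AuthID, Title, Price, AName, ISBN, PubID} → lossless.
Decomposition 3: common = {AName, ISBN, PubID}, closure = {AName, ISBN, PubID} → lossy.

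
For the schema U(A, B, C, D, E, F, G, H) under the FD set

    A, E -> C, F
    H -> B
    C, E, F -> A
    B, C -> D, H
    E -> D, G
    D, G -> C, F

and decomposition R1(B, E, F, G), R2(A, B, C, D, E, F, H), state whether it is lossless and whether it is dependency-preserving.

lossless but not dependency-preserving

Lossless test: (B, E, F)⁺ = {A, B, C, D, E, F, G, H}, which contains all of one fragment — lossless.
Dependency preservation: the restricted closure of {D, G} across the fragments never reaches {C, F}, so D, G → C, F cannot be enforced without a join — not preserved.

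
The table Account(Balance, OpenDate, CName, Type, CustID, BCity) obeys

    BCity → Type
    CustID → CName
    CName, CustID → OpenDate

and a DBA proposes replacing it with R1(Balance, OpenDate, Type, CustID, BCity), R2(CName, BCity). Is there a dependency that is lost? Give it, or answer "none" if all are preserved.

Check CustID → CName: no single fragment contains all of {CName, CustID}, and the restricted closure of {CustID} across the fragments never reaches {CName}.
BCity → Type is preserved.
CName, CustID → OpenDate is preserved.

CustID → CName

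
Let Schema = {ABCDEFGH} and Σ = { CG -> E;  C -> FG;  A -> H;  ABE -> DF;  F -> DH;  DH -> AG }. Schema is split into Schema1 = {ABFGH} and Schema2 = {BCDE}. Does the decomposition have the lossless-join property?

Common attributes: Schema1 ∩ Schema2 = {B}.
No dependency enlarges {B}, so (B)⁺ = {B}.
The closure contains neither all of Schema1 = {ABFGH} nor all of Schema2 = {BCDE}, so the common attributes are not a superkey of either fragment. The join is lossy.

No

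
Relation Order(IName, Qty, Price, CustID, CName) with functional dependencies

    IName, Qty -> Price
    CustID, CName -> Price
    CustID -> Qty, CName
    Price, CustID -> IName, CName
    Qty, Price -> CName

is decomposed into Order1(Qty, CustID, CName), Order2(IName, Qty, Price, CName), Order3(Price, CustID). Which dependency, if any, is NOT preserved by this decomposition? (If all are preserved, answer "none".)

Price, CustID -> IName, CName

Check Price, CustID → IName, CName: no single fragment contains all of {IName, Price, CustID, CName}, and the restricted closure of {Price, CustID} across the fragments never reaches {IName, CName}.
IName, Qty → Price is preserved.
CustID, CName → Price is preserved.
CustID → Qty, CName is preserved.
Qty, Price → CName is preserved.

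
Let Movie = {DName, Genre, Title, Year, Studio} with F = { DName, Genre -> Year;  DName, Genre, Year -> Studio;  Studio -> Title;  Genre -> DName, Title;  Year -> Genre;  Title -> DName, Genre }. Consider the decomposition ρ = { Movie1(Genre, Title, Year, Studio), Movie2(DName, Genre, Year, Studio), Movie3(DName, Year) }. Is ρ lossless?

Yes

Chase test. Columns are DName, Genre, Title, Year, Studio; row i has aⱼ where attribute j ∈ Moviei, else bᵢⱼ.
Initial tableau (one row per fragment):
  row 1: b11 a2 a3 a4 a5
  row 2: a1 a2 b23 a4 a5
  row 3: a1 b32 b33 a4 b35
Rows 1 and 2 agree on Studio; apply Studio→Title and equate their Title entries.
Rows 1 and 2 agree on Genre; apply Genre→DName, Title and equate their DName, Title entries.
Rows 1 and 3 agree on Year; apply Year→Genre and equate their Genre entries.
Rows 1 and 3 agree on DName, Genre, Year; apply DName, Genre, Year→Studio and equate their Studio entries.
Rows 1 and 3 agree on Studio; apply Studio→Title and equate their Title entries.
Row 1 is now all distinguished symbols — the join is lossless.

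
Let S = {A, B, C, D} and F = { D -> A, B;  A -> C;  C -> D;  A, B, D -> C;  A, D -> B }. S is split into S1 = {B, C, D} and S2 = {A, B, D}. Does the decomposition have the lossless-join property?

Common attributes: S1 ∩ S2 = {B, D}.
Closure of {B, D}: D → A, B applies, adding A; A → C applies, adding C. So (B, D)⁺ = {A, B, C, D}.
This closure contains every attribute of S1, so S1 ∩ S2 → S1. The join is lossless.

Yes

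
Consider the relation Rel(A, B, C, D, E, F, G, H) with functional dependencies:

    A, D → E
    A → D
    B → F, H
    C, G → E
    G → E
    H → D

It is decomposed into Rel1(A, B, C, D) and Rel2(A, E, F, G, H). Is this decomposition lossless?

No

Common attributes: Rel1 ∩ Rel2 = {A}.
Closure of {A}: A → D applies, adding D; A, D → E applies, adding E. So (A)⁺ = {A, D, E}.
The closure contains neither all of Rel1 = {A, B, C, D} nor all of Rel2 = {A, E, F, G, H}, so the common attributes are not a superkey of either fragment. The join is lossy.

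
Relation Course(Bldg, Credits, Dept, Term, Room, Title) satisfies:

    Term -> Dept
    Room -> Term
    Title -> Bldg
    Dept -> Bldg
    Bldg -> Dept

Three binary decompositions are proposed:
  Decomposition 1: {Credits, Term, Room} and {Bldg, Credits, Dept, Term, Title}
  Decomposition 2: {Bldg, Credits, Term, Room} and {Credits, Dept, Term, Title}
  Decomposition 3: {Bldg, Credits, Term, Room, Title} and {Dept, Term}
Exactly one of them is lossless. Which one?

Decomposition 1: common = {Credits, Term}, closure = {Bldg, Credits, Dept, Term} → lossy.
Decomposition 2: common = {Credits, Term}, closure = {Bldg, Credits, Dept, Term} → lossy.
Decomposition 3: common = {Term}, closure = {Bldg, Dept, Term} → lossless.

Decomposition 3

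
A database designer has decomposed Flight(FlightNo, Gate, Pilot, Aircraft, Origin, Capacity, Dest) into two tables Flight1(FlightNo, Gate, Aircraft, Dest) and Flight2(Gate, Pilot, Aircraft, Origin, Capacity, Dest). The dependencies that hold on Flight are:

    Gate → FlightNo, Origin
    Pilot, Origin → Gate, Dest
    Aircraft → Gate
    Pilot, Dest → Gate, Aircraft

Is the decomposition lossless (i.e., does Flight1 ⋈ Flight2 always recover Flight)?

Common attributes: Flight1 ∩ Flight2 = {Gate, Aircraft, Dest}.
Closure of {Gate, Aircraft, Dest}: Gate → FlightNo, Origin applies, adding FlightNo, Origin. So (Gate, Aircraft, Dest)⁺ = {FlightNo, Gate, Aircraft, Origin, Dest}.
This closure contains every attribute of Flight1, so Flight1 ∩ Flight2 → Flight1. The join is lossless.

Yes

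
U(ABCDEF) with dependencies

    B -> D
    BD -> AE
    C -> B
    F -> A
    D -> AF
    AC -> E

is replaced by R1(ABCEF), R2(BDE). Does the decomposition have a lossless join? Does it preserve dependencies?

lossless but not dependency-preserving

Lossless test: (BE)⁺ = {ABDEF}, which contains all of one fragment — lossless.
Dependency preservation: the restricted closure of {D} across the fragments never reaches {AF}, so D → AF cannot be enforced without a join — not preserved.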